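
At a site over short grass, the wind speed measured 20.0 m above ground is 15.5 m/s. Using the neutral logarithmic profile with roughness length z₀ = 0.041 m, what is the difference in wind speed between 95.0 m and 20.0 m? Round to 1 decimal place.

3.9 m/s

Log law: V₂ = V₁ · ln(z₂/z₀)/ln(z₁/z₀) = 15.5 × 7.7481/6.1899 = 19.4017 m/s
ΔV = 19.4017 − 15.5 = 3.9017 m/s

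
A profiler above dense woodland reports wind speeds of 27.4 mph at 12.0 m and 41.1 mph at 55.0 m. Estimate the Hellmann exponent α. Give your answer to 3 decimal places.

α ≈ 0.266

Power law: V₂/V₁ = (z₂/z₁)^α ⇒ α = ln(V₂/V₁) / ln(z₂/z₁)
α = ln(41.1/27.4) / ln(55.0/12.0) = ln(1.5000) / ln(4.5833)
  = 0.40547 / 1.52243 = 0.26633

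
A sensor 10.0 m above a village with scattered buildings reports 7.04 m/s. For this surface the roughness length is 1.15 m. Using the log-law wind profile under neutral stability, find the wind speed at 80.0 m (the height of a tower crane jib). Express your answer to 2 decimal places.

Log law: V(z) ∝ ln(z/z₀), so V₂/V₁ = ln(z₂/z₀) / ln(z₁/z₀).
ln(80.0/1.15) = 4.2423, ln(10.0/1.15) = 2.1628
V₂ = 7.04 × 4.2423/2.1628 = 7.04 × 1.9614 = 13.8086 m/s

13.81 m/s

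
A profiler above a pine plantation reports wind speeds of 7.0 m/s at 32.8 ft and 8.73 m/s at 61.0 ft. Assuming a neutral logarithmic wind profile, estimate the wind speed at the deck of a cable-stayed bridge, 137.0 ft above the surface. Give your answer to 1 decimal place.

Log law: V ∝ ln(z/z₀). From the pair, with r = V₁/V₂ = 0.80183,
ln z₀ = (ln z₁ − r·ln z₂)/(1 − r) = (3.4904 − 0.80183×4.1109)/0.19817 = 0.9800 → z₀ = 2.664 ft
V₃ = V₁ · ln(z₃/z₀)/ln(z₁/z₀) = 7.0 × 3.9400/2.5105 = 10.9860 m/s

11.0 m/s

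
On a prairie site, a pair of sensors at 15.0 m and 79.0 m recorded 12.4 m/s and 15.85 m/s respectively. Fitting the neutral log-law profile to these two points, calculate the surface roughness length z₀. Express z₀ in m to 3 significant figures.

Log law: V(z) ∝ ln(z/z₀). With r = V₁/V₂ = 12.4/15.85 = 0.78233,
r · ln(z₂/z₀) = ln(z₁/z₀) ⇒ ln z₀ = (ln z₁ − r·ln z₂)/(1 − r)
ln z₀ = (2.70805 − 0.78233×4.36945) / 0.21767 = -3.2634
z₀ = exp(-3.2634) = 0.03826 m

z₀ ≈ 0.0383 m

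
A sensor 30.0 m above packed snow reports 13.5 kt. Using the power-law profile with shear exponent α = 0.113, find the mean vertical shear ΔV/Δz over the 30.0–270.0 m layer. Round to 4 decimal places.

Power law: V₂ = V₁ · (z₂/z₁)^α = 13.5 × (9.0000)^0.113 = 17.3047 kt
ΔV/Δz = (17.3047 − 13.5)/(270.0 − 30.0) = 3.8047/240.0000 = 0.01585 kt/m

0.0159 kt/m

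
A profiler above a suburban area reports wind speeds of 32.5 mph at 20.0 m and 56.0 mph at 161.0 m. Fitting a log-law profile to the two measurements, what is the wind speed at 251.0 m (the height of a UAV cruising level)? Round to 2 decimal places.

Log law: V ∝ ln(z/z₀). From the pair, with r = V₁/V₂ = 0.58036,
ln z₀ = (ln z₁ − r·ln z₂)/(1 − r) = (2.9957 − 0.58036×5.0814)/0.41964 = 0.1113 → z₀ = 1.118 m
V₃ = V₁ · ln(z₃/z₀)/ln(z₁/z₀) = 32.5 × 5.4142/2.8844 = 61.0033 mph

61.00 mph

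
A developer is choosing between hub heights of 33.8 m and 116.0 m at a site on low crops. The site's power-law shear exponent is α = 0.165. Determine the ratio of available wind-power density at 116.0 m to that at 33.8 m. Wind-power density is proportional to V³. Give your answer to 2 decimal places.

Speed ratio: V_B/V_A = (z_B/z_A)^α = (116.0/33.8)^0.165 = (3.4320)^0.165 = 1.22564
Power-density ratio: P_B/P_A = (V_B/V_A)³ = (1.22564)³ = 1.84117

1.84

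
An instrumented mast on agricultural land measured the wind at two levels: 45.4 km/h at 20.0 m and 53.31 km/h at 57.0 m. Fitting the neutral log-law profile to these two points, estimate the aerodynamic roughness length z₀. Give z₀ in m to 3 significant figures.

Log law: V(z) ∝ ln(z/z₀). With r = V₁/V₂ = 45.4/53.31 = 0.85162,
r · ln(z₂/z₀) = ln(z₁/z₀) ⇒ ln z₀ = (ln z₁ − r·ln z₂)/(1 − r)
ln z₀ = (2.99573 − 0.85162×4.04305) / 0.14838 = -3.0154
z₀ = exp(-3.0154) = 0.04902 m

z₀ ≈ 0.0490 m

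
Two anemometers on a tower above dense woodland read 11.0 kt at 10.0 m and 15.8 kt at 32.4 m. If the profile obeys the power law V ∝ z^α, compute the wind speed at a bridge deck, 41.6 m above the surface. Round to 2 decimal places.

17.06 kt

First find α: α = ln(V₂/V₁)/ln(z₂/z₁) = ln(15.8/11.0)/ln(32.4/10.0) = 0.36211/1.17557 = 0.3080
Extrapolate from 32.4 m to 41.6 m: V₃ = 15.8 × (41.6/32.4)^0.3080 = 15.8 × 1.0800 = 17.0645 kt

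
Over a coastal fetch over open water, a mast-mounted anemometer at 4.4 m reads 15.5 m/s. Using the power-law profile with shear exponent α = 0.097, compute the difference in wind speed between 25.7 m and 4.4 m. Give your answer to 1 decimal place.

2.9 m/s

Power law: V₂ = V₁ · (z₂/z₁)^α = 15.5 × (5.8409)^0.097 = 18.3942 m/s
ΔV = 18.3942 − 15.5 = 2.8942 m/s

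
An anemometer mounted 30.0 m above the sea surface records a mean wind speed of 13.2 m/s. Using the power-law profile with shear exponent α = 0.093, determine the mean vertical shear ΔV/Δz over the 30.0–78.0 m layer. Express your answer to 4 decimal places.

0.0256 m/s/m

Power law: V₂ = V₁ · (z₂/z₁)^α = 13.2 × (2.6000)^0.093 = 14.4267 m/s
ΔV/Δz = (14.4267 − 13.2)/(78.0 − 30.0) = 1.2267/48.0000 = 0.02556 m/s/m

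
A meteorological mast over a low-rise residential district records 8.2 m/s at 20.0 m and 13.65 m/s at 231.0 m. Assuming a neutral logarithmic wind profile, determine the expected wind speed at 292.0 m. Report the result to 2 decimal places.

Log law: V ∝ ln(z/z₀). From the pair, with r = V₁/V₂ = 0.60073,
ln z₀ = (ln z₁ − r·ln z₂)/(1 − r) = (2.9957 − 0.60073×5.4424)/0.39927 = -0.6855 → z₀ = 0.5038 m
V₃ = V₁ · ln(z₃/z₀)/ln(z₁/z₀) = 8.2 × 6.3623/3.6813 = 14.1720 m/s

14.17 m/s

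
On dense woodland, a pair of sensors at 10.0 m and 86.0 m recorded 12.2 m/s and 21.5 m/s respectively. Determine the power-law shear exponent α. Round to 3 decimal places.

Power law: V₂/V₁ = (z₂/z₁)^α ⇒ α = ln(V₂/V₁) / ln(z₂/z₁)
α = ln(21.5/12.2) / ln(86.0/10.0) = ln(1.7623) / ln(8.6000)
  = 0.56662 / 2.15176 = 0.26333

α ≈ 0.263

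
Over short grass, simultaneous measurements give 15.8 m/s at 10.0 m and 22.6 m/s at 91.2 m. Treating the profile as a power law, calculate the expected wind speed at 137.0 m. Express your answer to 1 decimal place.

First find α: α = ln(V₂/V₁)/ln(z₂/z₁) = ln(22.6/15.8)/ln(91.2/10.0) = 0.35794/2.21047 = 0.1619
Extrapolate from 91.2 m to 137.0 m: V₃ = 22.6 × (137.0/91.2)^0.1619 = 22.6 × 1.0681 = 24.1393 m/s

24.1 m/s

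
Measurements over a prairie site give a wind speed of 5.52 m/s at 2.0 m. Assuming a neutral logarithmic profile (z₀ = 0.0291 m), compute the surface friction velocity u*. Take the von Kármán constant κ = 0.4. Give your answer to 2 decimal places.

Log law: V(z) = (u*/κ) · ln(z/z₀) ⇒ u* = κ · V / ln(z/z₀)
u* = 0.4 × 5.52 / ln(2.0/0.0291) = 0.4 × 5.52 / 4.2302
   = 2.2080 / 4.2302 = 0.5220 m/s

u* ≈ 0.52 m/s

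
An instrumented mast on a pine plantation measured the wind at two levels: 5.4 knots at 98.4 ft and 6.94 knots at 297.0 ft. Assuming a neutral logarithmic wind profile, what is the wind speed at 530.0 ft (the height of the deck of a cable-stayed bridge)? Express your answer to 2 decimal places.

Log law: V ∝ ln(z/z₀). From the pair, with r = V₁/V₂ = 0.77810,
ln z₀ = (ln z₁ − r·ln z₂)/(1 − r) = (4.5890 − 0.77810×5.6937)/0.22190 = 0.7154 → z₀ = 2.045 ft
V₃ = V₁ · ln(z₃/z₀)/ln(z₁/z₀) = 5.4 × 5.5574/3.8736 = 7.7474 knots

7.75 knots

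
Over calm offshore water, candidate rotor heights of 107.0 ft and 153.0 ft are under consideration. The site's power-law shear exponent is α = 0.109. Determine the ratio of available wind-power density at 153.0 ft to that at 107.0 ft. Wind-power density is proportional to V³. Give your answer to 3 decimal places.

Speed ratio: V_B/V_A = (z_B/z_A)^α = (153.0/107.0)^0.109 = (1.4299)^0.109 = 1.03975
Power-density ratio: P_B/P_A = (V_B/V_A)³ = (1.03975)³ = 1.12405

1.124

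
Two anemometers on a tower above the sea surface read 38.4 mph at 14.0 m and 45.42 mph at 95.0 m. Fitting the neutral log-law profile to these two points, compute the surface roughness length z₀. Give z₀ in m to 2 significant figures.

Log law: V(z) ∝ ln(z/z₀). With r = V₁/V₂ = 38.4/45.42 = 0.84544,
r · ln(z₂/z₀) = ln(z₁/z₀) ⇒ ln z₀ = (ln z₁ − r·ln z₂)/(1 − r)
ln z₀ = (2.63906 − 0.84544×4.55388) / 0.15456 = -7.8352
z₀ = exp(-7.8352) = 0.0003956 m

z₀ ≈ 0.00040 m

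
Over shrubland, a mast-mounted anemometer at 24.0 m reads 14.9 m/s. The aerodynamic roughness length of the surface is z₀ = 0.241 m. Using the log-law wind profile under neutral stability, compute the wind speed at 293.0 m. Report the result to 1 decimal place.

23.0 m/s

Log law: V(z) ∝ ln(z/z₀), so V₂/V₁ = ln(z₂/z₀) / ln(z₁/z₀).
ln(293.0/0.241) = 7.1031, ln(24.0/0.241) = 4.6010
V₂ = 14.9 × 7.1031/4.6010 = 14.9 × 1.5438 = 23.0029 m/s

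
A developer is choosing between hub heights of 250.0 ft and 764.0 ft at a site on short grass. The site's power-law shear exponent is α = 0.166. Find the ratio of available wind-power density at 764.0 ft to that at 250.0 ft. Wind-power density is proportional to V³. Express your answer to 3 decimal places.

Speed ratio: V_B/V_A = (z_B/z_A)^α = (764.0/250.0)^0.166 = (3.0560)^0.166 = 1.20375
Power-density ratio: P_B/P_A = (V_B/V_A)³ = (1.20375)³ = 1.74424

1.744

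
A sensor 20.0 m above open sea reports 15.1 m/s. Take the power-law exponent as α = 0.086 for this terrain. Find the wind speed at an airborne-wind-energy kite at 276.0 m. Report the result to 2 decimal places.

Power-law profile: V₂ = V₁ · (z₂/z₁)^α
V₂ = 15.1 × (276.0/20.0)^0.086 = 15.1 × (13.8000)^0.086
    = 15.1 × 1.2532 = 18.9237 m/s

18.92 m/s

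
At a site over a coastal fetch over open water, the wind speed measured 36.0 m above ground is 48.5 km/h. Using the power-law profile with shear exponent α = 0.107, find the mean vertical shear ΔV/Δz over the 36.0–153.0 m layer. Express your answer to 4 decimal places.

Power law: V₂ = V₁ · (z₂/z₁)^α = 48.5 × (4.2500)^0.107 = 56.6212 km/h
ΔV/Δz = (56.6212 − 48.5)/(153.0 − 36.0) = 8.1212/117.0000 = 0.06941 km/h/m

0.0694 km/h/m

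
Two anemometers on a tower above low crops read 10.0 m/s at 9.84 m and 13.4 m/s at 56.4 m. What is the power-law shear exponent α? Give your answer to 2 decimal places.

Power law: V₂/V₁ = (z₂/z₁)^α ⇒ α = ln(V₂/V₁) / ln(z₂/z₁)
α = ln(13.4/10.0) / ln(56.4/9.84) = ln(1.3400) / ln(5.7317)
  = 0.29267 / 1.74601 = 0.16762

α ≈ 0.17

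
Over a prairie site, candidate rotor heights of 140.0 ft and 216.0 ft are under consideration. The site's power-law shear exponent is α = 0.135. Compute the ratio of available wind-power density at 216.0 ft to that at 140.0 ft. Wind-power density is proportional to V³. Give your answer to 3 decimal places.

1.192

Speed ratio: V_B/V_A = (z_B/z_A)^α = (216.0/140.0)^0.135 = (1.5429)^0.135 = 1.06029
Power-density ratio: P_B/P_A = (V_B/V_A)³ = (1.06029)³ = 1.19199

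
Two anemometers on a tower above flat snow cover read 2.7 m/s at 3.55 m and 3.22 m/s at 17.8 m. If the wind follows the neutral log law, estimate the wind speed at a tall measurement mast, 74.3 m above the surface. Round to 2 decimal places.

Log law: V ∝ ln(z/z₀). From the pair, with r = V₁/V₂ = 0.83851,
ln z₀ = (ln z₁ − r·ln z₂)/(1 − r) = (1.2669 − 0.83851×2.8792)/0.16149 = -7.1044 → z₀ = 0.0008215 m
V₃ = V₁ · ln(z₃/z₀)/ln(z₁/z₀) = 2.7 × 11.4125/8.3713 = 3.6809 m/s

3.68 m/s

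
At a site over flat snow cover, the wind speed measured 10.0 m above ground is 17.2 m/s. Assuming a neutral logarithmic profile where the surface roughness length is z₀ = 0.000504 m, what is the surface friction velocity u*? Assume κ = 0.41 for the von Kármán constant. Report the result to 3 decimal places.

Log law: V(z) = (u*/κ) · ln(z/z₀) ⇒ u* = κ · V / ln(z/z₀)
u* = 0.41 × 17.2 / ln(10.0/0.000504) = 0.41 × 17.2 / 9.8955
   = 7.0520 / 9.8955 = 0.7126 m/s

u* ≈ 0.713 m/s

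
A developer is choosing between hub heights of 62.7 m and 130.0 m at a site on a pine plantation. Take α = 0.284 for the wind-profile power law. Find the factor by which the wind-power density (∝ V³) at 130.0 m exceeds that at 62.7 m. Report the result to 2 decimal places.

1.86

Speed ratio: V_B/V_A = (z_B/z_A)^α = (130.0/62.7)^0.284 = (2.0734)^0.284 = 1.23009
Power-density ratio: P_B/P_A = (V_B/V_A)³ = (1.23009)³ = 1.86126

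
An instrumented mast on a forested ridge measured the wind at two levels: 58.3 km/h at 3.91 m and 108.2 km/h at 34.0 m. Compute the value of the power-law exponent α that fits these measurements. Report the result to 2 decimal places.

α ≈ 0.29

Power law: V₂/V₁ = (z₂/z₁)^α ⇒ α = ln(V₂/V₁) / ln(z₂/z₁)
α = ln(108.2/58.3) / ln(34.0/3.91) = ln(1.8559) / ln(8.6957)
  = 0.61838 / 2.16282 = 0.28591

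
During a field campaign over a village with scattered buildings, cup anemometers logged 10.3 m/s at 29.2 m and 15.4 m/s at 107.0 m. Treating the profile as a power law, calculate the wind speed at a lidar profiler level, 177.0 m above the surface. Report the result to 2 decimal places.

18.00 m/s

First find α: α = ln(V₂/V₁)/ln(z₂/z₁) = ln(15.4/10.3)/ln(107.0/29.2) = 0.40222/1.29866 = 0.3097
Extrapolate from 107.0 m to 177.0 m: V₃ = 15.4 × (177.0/107.0)^0.3097 = 15.4 × 1.1687 = 17.9979 m/s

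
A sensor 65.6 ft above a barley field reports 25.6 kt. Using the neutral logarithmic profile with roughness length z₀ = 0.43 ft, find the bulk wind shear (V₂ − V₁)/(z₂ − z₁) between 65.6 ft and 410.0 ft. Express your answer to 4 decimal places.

0.0271 kt/ft

Log law: V₂ = V₁ · ln(z₂/z₀)/ln(z₁/z₀) = 25.6 × 6.8601/5.0275 = 34.9314 kt
ΔV/Δz = (34.9314 − 25.6)/(410.0 − 65.6) = 9.3314/344.4000 = 0.02709 kt/ft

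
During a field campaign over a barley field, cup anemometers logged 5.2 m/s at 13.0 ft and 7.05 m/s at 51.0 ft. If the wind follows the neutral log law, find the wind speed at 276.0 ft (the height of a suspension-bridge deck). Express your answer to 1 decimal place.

9.3 m/s

Log law: V ∝ ln(z/z₀). From the pair, with r = V₁/V₂ = 0.73759,
ln z₀ = (ln z₁ − r·ln z₂)/(1 − r) = (2.5649 − 0.73759×3.9318)/0.26241 = -1.2771 → z₀ = 0.2789 ft
V₃ = V₁ · ln(z₃/z₀)/ln(z₁/z₀) = 5.2 × 6.8975/3.8420 = 9.3354 m/s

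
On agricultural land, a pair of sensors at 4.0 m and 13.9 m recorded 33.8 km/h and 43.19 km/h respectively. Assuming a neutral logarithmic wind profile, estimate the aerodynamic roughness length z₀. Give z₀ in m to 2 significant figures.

Log law: V(z) ∝ ln(z/z₀). With r = V₁/V₂ = 33.8/43.19 = 0.78259,
r · ln(z₂/z₀) = ln(z₁/z₀) ⇒ ln z₀ = (ln z₁ − r·ln z₂)/(1 − r)
ln z₀ = (1.38629 − 0.78259×2.63189) / 0.21741 = -3.0973
z₀ = exp(-3.0973) = 0.04517 m

z₀ ≈ 0.045 m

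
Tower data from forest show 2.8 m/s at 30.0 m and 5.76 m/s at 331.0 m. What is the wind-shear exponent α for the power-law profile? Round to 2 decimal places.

Power law: V₂/V₁ = (z₂/z₁)^α ⇒ α = ln(V₂/V₁) / ln(z₂/z₁)
α = ln(5.76/2.8) / ln(331.0/30.0) = ln(2.0571) / ln(11.0333)
  = 0.72132 / 2.40092 = 0.30043

α ≈ 0.30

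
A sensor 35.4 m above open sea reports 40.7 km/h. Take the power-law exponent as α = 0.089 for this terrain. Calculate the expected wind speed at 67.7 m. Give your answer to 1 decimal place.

43.1 km/h

Power-law profile: V₂ = V₁ · (z₂/z₁)^α
V₂ = 40.7 × (67.7/35.4)^0.089 = 40.7 × (1.9124)^0.089
    = 40.7 × 1.0594 = 43.1177 km/h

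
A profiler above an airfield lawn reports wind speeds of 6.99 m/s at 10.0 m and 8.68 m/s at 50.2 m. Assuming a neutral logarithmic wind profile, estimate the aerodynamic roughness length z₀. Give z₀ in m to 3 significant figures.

Log law: V(z) ∝ ln(z/z₀). With r = V₁/V₂ = 6.99/8.68 = 0.80530,
r · ln(z₂/z₀) = ln(z₁/z₀) ⇒ ln z₀ = (ln z₁ − r·ln z₂)/(1 − r)
ln z₀ = (2.30259 − 0.80530×3.91602) / 0.19470 = -4.3707
z₀ = exp(-4.3707) = 0.01264 m

z₀ ≈ 0.0126 m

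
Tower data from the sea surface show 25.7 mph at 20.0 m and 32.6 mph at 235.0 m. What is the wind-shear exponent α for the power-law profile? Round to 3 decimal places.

Power law: V₂/V₁ = (z₂/z₁)^α ⇒ α = ln(V₂/V₁) / ln(z₂/z₁)
α = ln(32.6/25.7) / ln(235.0/20.0) = ln(1.2685) / ln(11.7500)
  = 0.23782 / 2.46385 = 0.09652

α ≈ 0.097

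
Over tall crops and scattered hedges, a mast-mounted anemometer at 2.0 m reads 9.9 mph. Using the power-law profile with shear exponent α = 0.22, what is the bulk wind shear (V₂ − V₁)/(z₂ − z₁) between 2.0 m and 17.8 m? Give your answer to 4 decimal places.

0.3870 mph/m

Power law: V₂ = V₁ · (z₂/z₁)^α = 9.9 × (8.9000)^0.22 = 16.0140 mph
ΔV/Δz = (16.0140 − 9.9)/(17.8 − 2.0) = 6.1140/15.8000 = 0.38696 mph/m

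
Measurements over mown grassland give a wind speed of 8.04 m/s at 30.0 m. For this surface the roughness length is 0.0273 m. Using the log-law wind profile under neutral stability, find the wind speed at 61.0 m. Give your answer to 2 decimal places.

Log law: V(z) ∝ ln(z/z₀), so V₂/V₁ = ln(z₂/z₀) / ln(z₁/z₀).
ln(61.0/0.0273) = 7.7117, ln(30.0/0.0273) = 7.0021
V₂ = 8.04 × 7.7117/7.0021 = 8.04 × 1.1014 = 8.8549 m/s

8.85 m/s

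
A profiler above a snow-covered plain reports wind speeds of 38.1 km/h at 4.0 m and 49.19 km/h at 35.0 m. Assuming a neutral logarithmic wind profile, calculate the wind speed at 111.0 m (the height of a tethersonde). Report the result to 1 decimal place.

55.1 km/h

Log law: V ∝ ln(z/z₀). From the pair, with r = V₁/V₂ = 0.77455,
ln z₀ = (ln z₁ − r·ln z₂)/(1 − r) = (1.3863 − 0.77455×3.5553)/0.22545 = -6.0655 → z₀ = 0.002321 m
V₃ = V₁ · ln(z₃/z₀)/ln(z₁/z₀) = 38.1 × 10.7751/7.4518 = 55.0911 km/h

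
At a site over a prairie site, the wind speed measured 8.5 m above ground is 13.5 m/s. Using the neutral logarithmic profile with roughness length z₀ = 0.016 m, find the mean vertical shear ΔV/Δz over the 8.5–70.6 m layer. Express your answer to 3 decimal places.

Log law: V₂ = V₁ · ln(z₂/z₀)/ln(z₁/z₀) = 13.5 × 8.3922/6.2752 = 18.0543 m/s
ΔV/Δz = (18.0543 − 13.5)/(70.6 − 8.5) = 4.5543/62.1000 = 0.07334 m/s/m

0.073 m/s/m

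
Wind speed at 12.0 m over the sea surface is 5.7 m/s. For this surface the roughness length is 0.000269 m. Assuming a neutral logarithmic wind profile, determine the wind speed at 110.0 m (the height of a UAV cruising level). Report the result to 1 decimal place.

6.9 m/s

Log law: V(z) ∝ ln(z/z₀), so V₂/V₁ = ln(z₂/z₀) / ln(z₁/z₀).
ln(110.0/0.000269) = 12.9213, ln(12.0/0.000269) = 10.7057
V₂ = 5.7 × 12.9213/10.7057 = 5.7 × 1.2070 = 6.8796 m/s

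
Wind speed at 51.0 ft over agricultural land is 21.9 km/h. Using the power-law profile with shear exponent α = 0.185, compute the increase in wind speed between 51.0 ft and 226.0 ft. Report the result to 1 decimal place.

6.9 km/h

Power law: V₂ = V₁ · (z₂/z₁)^α = 21.9 × (4.4314)^0.185 = 28.8439 km/h
ΔV = 28.8439 − 21.9 = 6.9439 km/h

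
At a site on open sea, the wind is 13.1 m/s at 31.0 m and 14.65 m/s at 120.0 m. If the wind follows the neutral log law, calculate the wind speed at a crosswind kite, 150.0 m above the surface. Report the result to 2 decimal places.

14.91 m/s

Log law: V ∝ ln(z/z₀). From the pair, with r = V₁/V₂ = 0.89420,
ln z₀ = (ln z₁ − r·ln z₂)/(1 − r) = (3.4340 − 0.89420×4.7875)/0.10580 = -8.0053 → z₀ = 0.0003337 m
V₃ = V₁ · ln(z₃/z₀)/ln(z₁/z₀) = 13.1 × 13.0159/11.4393 = 14.9055 m/s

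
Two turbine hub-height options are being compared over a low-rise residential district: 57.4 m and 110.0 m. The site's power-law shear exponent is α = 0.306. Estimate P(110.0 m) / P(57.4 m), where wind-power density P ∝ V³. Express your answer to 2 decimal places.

1.82

Speed ratio: V_B/V_A = (z_B/z_A)^α = (110.0/57.4)^0.306 = (1.9164)^0.306 = 1.22022
Power-density ratio: P_B/P_A = (V_B/V_A)³ = (1.22022)³ = 1.81684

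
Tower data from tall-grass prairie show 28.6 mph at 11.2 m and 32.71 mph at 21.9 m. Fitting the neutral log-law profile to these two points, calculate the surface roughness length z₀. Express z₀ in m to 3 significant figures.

z₀ ≈ 0.105 m

Log law: V(z) ∝ ln(z/z₀). With r = V₁/V₂ = 28.6/32.71 = 0.87435,
r · ln(z₂/z₀) = ln(z₁/z₀) ⇒ ln z₀ = (ln z₁ − r·ln z₂)/(1 − r)
ln z₀ = (2.41591 − 0.87435×3.08649) / 0.12565 = -2.2504
z₀ = exp(-2.2504) = 0.1054 m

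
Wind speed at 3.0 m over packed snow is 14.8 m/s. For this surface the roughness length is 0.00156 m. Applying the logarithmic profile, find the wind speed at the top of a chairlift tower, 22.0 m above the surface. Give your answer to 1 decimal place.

Log law: V(z) ∝ ln(z/z₀), so V₂/V₁ = ln(z₂/z₀) / ln(z₁/z₀).
ln(22.0/0.00156) = 9.5541, ln(3.0/0.00156) = 7.5617
V₂ = 14.8 × 9.5541/7.5617 = 14.8 × 1.2635 = 18.6997 m/s

18.7 m/s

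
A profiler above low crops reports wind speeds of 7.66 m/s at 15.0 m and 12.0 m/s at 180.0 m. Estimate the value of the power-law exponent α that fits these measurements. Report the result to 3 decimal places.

α ≈ 0.181

Power law: V₂/V₁ = (z₂/z₁)^α ⇒ α = ln(V₂/V₁) / ln(z₂/z₁)
α = ln(12.0/7.66) / ln(180.0/15.0) = ln(1.5666) / ln(12.0000)
  = 0.44889 / 2.48491 = 0.18065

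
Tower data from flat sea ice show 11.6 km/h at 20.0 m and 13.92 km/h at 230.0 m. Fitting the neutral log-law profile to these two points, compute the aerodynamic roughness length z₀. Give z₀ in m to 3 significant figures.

z₀ ≈ 0.0000994 m

Log law: V(z) ∝ ln(z/z₀). With r = V₁/V₂ = 11.6/13.92 = 0.83333,
r · ln(z₂/z₀) = ln(z₁/z₀) ⇒ ln z₀ = (ln z₁ − r·ln z₂)/(1 − r)
ln z₀ = (2.99573 − 0.83333×5.43808) / 0.16667 = -9.2160
z₀ = exp(-9.2160) = 0.00009944 m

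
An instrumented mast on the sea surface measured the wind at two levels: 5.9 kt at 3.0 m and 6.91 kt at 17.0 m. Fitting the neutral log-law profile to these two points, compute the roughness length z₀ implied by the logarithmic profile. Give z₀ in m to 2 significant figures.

z₀ ≈ 0.00012 m

Log law: V(z) ∝ ln(z/z₀). With r = V₁/V₂ = 5.9/6.91 = 0.85384,
r · ln(z₂/z₀) = ln(z₁/z₀) ⇒ ln z₀ = (ln z₁ − r·ln z₂)/(1 − r)
ln z₀ = (1.09861 − 0.85384×2.83321) / 0.14616 = -9.0342
z₀ = exp(-9.0342) = 0.0001193 m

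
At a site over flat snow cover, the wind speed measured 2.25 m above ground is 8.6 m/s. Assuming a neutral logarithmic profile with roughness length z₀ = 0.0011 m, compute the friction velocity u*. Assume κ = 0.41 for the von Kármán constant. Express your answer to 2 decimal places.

Log law: V(z) = (u*/κ) · ln(z/z₀) ⇒ u* = κ · V / ln(z/z₀)
u* = 0.41 × 8.6 / ln(2.25/0.0011) = 0.41 × 8.6 / 7.6234
   = 3.5260 / 7.6234 = 0.4625 m/s

u* ≈ 0.46 m/s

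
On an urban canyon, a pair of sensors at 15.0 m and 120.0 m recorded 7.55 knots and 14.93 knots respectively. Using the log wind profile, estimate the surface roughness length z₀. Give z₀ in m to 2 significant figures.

Log law: V(z) ∝ ln(z/z₀). With r = V₁/V₂ = 7.55/14.93 = 0.50569,
r · ln(z₂/z₀) = ln(z₁/z₀) ⇒ ln z₀ = (ln z₁ − r·ln z₂)/(1 − r)
ln z₀ = (2.70805 − 0.50569×4.78749) / 0.49431 = 0.5807
z₀ = exp(0.5807) = 1.787 m

z₀ ≈ 1.8 m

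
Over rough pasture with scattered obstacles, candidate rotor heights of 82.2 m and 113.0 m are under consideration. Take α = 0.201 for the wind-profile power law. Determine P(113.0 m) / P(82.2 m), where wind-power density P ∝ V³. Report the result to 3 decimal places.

1.212

Speed ratio: V_B/V_A = (z_B/z_A)^α = (113.0/82.2)^0.201 = (1.3747)^0.201 = 1.06605
Power-density ratio: P_B/P_A = (V_B/V_A)³ = (1.06605)³ = 1.21154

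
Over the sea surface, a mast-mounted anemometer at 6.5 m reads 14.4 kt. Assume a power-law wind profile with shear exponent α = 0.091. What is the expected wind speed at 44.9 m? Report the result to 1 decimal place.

17.2 kt

Power-law profile: V₂ = V₁ · (z₂/z₁)^α
V₂ = 14.4 × (44.9/6.5)^0.091 = 14.4 × (6.9077)^0.091
    = 14.4 × 1.1923 = 17.1689 kt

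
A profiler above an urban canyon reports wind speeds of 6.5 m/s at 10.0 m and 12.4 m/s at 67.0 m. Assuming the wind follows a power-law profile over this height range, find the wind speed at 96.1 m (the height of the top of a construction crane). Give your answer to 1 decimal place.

First find α: α = ln(V₂/V₁)/ln(z₂/z₁) = ln(12.4/6.5)/ln(67.0/10.0) = 0.64589/1.90211 = 0.3396
Extrapolate from 67.0 m to 96.1 m: V₃ = 12.4 × (96.1/67.0)^0.3396 = 12.4 × 1.1303 = 14.0157 m/s

14.0 m/s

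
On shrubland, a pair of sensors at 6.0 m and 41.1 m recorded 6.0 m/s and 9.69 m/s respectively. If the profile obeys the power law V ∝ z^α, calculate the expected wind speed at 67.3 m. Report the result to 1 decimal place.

11.0 m/s

First find α: α = ln(V₂/V₁)/ln(z₂/z₁) = ln(9.69/6.0)/ln(41.1/6.0) = 0.47933/1.92425 = 0.2491
Extrapolate from 41.1 m to 67.3 m: V₃ = 9.69 × (67.3/41.1)^0.2491 = 9.69 × 1.1307 = 10.9566 m/s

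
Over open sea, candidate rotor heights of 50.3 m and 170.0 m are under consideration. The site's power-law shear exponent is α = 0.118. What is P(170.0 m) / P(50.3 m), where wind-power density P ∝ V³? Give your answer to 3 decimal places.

1.539

Speed ratio: V_B/V_A = (z_B/z_A)^α = (170.0/50.3)^0.118 = (3.3797)^0.118 = 1.15454
Power-density ratio: P_B/P_A = (V_B/V_A)³ = (1.15454)³ = 1.53895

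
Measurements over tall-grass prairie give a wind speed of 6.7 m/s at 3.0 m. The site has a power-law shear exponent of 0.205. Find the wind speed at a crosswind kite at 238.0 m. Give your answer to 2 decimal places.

16.42 m/s

Power-law profile: V₂ = V₁ · (z₂/z₁)^α
V₂ = 6.7 × (238.0/3.0)^0.205 = 6.7 × (79.3333)^0.205
    = 6.7 × 2.4513 = 16.4234 m/s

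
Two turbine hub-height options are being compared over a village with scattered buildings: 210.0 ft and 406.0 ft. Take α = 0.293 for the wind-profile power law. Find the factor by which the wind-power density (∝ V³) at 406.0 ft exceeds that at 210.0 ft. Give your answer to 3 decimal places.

1.785

Speed ratio: V_B/V_A = (z_B/z_A)^α = (406.0/210.0)^0.293 = (1.9333)^0.293 = 1.21308
Power-density ratio: P_B/P_A = (V_B/V_A)³ = (1.21308)³ = 1.78510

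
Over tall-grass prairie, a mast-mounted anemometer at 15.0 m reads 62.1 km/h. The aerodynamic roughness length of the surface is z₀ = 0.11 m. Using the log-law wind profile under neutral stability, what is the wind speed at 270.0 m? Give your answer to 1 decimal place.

Log law: V(z) ∝ ln(z/z₀), so V₂/V₁ = ln(z₂/z₀) / ln(z₁/z₀).
ln(270.0/0.11) = 7.8057, ln(15.0/0.11) = 4.9153
V₂ = 62.1 × 7.8057/4.9153 = 62.1 × 1.5880 = 98.6168 km/h

98.6 km/h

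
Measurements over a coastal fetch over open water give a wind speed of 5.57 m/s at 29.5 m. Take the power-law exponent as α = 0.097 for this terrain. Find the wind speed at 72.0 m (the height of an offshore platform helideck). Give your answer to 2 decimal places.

Power-law profile: V₂ = V₁ · (z₂/z₁)^α
V₂ = 5.57 × (72.0/29.5)^0.097 = 5.57 × (2.4407)^0.097
    = 5.57 × 1.0904 = 6.0736 m/s

6.07 m/s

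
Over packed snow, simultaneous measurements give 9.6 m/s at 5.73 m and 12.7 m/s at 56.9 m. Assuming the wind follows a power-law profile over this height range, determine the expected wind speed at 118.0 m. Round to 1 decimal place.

First find α: α = ln(V₂/V₁)/ln(z₂/z₁) = ln(12.7/9.6)/ln(56.9/5.73) = 0.27984/2.29558 = 0.1219
Extrapolate from 56.9 m to 118.0 m: V₃ = 12.7 × (118.0/56.9)^0.1219 = 12.7 × 1.0930 = 13.8809 m/s

13.9 m/s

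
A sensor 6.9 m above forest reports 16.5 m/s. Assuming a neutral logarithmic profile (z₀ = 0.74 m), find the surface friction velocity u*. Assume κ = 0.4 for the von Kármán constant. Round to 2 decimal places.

u* ≈ 2.96 m/s

Log law: V(z) = (u*/κ) · ln(z/z₀) ⇒ u* = κ · V / ln(z/z₀)
u* = 0.4 × 16.5 / ln(6.9/0.74) = 0.4 × 16.5 / 2.2326
   = 6.6000 / 2.2326 = 2.9562 m/s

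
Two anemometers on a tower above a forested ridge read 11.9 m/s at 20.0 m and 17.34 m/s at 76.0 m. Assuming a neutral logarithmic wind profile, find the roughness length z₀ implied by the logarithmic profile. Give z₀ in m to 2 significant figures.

z₀ ≈ 1.1 m

Log law: V(z) ∝ ln(z/z₀). With r = V₁/V₂ = 11.9/17.34 = 0.68627,
r · ln(z₂/z₀) = ln(z₁/z₀) ⇒ ln z₀ = (ln z₁ − r·ln z₂)/(1 − r)
ln z₀ = (2.99573 − 0.68627×4.33073) / 0.31373 = 0.0754
z₀ = exp(0.0754) = 1.078 m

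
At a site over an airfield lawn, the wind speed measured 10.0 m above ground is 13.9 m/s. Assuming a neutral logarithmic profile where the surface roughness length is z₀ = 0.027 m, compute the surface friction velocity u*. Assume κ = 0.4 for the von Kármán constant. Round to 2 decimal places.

Log law: V(z) = (u*/κ) · ln(z/z₀) ⇒ u* = κ · V / ln(z/z₀)
u* = 0.4 × 13.9 / ln(10.0/0.027) = 0.4 × 13.9 / 5.9145
   = 5.5600 / 5.9145 = 0.9401 m/s

u* ≈ 0.94 m/s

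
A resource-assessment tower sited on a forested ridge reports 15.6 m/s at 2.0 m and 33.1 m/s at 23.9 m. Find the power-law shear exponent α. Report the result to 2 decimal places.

Power law: V₂/V₁ = (z₂/z₁)^α ⇒ α = ln(V₂/V₁) / ln(z₂/z₁)
α = ln(33.1/15.6) / ln(23.9/2.0) = ln(2.1218) / ln(11.9500)
  = 0.75226 / 2.48073 = 0.30324

α ≈ 0.30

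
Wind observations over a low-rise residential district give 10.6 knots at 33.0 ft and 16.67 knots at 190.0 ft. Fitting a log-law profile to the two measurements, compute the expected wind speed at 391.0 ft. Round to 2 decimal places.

Log law: V ∝ ln(z/z₀). From the pair, with r = V₁/V₂ = 0.63587,
ln z₀ = (ln z₁ − r·ln z₂)/(1 − r) = (3.4965 − 0.63587×5.2470)/0.36413 = 0.4396 → z₀ = 1.552 ft
V₃ = V₁ · ln(z₃/z₀)/ln(z₁/z₀) = 10.6 × 5.5291/3.0569 = 19.1725 knots

19.17 knots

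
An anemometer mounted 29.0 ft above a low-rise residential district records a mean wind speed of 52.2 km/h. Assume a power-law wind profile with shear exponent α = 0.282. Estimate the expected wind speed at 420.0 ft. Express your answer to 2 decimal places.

Power-law profile: V₂ = V₁ · (z₂/z₁)^α
V₂ = 52.2 × (420.0/29.0)^0.282 = 52.2 × (14.4828)^0.282
    = 52.2 × 2.1250 = 110.9253 km/h

110.93 km/h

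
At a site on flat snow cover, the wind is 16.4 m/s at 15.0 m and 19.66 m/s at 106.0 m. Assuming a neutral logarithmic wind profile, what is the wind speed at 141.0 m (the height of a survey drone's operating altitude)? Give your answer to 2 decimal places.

Log law: V ∝ ln(z/z₀). From the pair, with r = V₁/V₂ = 0.83418,
ln z₀ = (ln z₁ − r·ln z₂)/(1 − r) = (2.7081 − 0.83418×4.6634)/0.16582 = -7.1289 → z₀ = 0.0008016 m
V₃ = V₁ · ln(z₃/z₀)/ln(z₁/z₀) = 16.4 × 12.0776/9.8369 = 20.1357 m/s

20.14 m/s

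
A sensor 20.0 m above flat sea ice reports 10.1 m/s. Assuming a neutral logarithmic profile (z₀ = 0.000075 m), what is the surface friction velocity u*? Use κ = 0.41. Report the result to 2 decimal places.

u* ≈ 0.33 m/s

Log law: V(z) = (u*/κ) · ln(z/z₀) ⇒ u* = κ · V / ln(z/z₀)
u* = 0.41 × 10.1 / ln(20.0/0.000075) = 0.41 × 10.1 / 12.4938
   = 4.1410 / 12.4938 = 0.3314 m/s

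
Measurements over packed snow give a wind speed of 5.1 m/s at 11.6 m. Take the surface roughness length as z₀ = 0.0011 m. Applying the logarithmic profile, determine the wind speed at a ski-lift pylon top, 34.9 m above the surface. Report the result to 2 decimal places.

Log law: V(z) ∝ ln(z/z₀), so V₂/V₁ = ln(z₂/z₀) / ln(z₁/z₀).
ln(34.9/0.0011) = 10.3649, ln(11.6/0.0011) = 9.2635
V₂ = 5.1 × 10.3649/9.2635 = 5.1 × 1.1189 = 5.7064 m/s

5.71 m/s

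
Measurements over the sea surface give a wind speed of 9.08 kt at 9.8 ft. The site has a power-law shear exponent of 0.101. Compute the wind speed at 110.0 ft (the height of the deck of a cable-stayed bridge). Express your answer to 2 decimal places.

Power-law profile: V₂ = V₁ · (z₂/z₁)^α
V₂ = 9.08 × (110.0/9.8)^0.101 = 9.08 × (11.2245)^0.101
    = 9.08 × 1.2766 = 11.5918 kt

11.59 kt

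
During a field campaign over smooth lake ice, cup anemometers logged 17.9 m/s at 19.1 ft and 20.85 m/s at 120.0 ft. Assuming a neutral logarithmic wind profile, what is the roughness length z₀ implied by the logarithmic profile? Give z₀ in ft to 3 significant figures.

z₀ ≈ 0.000274 ft

Log law: V(z) ∝ ln(z/z₀). With r = V₁/V₂ = 17.9/20.85 = 0.85851,
r · ln(z₂/z₀) = ln(z₁/z₀) ⇒ ln z₀ = (ln z₁ − r·ln z₂)/(1 − r)
ln z₀ = (2.94969 − 0.85851×4.78749) / 0.14149 = -8.2017
z₀ = exp(-8.2017) = 0.0002742 ft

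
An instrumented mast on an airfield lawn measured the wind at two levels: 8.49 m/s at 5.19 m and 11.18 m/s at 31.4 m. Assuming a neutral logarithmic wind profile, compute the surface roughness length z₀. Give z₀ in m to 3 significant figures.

Log law: V(z) ∝ ln(z/z₀). With r = V₁/V₂ = 8.49/11.18 = 0.75939,
r · ln(z₂/z₀) = ln(z₁/z₀) ⇒ ln z₀ = (ln z₁ − r·ln z₂)/(1 − r)
ln z₀ = (1.64673 − 0.75939×3.44681) / 0.24061 = -4.0345
z₀ = exp(-4.0345) = 0.01769 m

z₀ ≈ 0.0177 m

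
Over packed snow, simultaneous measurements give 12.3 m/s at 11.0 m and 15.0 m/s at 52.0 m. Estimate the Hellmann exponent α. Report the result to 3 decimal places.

α ≈ 0.128

Power law: V₂/V₁ = (z₂/z₁)^α ⇒ α = ln(V₂/V₁) / ln(z₂/z₁)
α = ln(15.0/12.3) / ln(52.0/11.0) = ln(1.2195) / ln(4.7273)
  = 0.19845 / 1.55335 = 0.12776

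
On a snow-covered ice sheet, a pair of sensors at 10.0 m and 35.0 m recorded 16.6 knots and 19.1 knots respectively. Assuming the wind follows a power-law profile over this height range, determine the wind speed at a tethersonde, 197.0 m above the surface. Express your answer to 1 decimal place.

First find α: α = ln(V₂/V₁)/ln(z₂/z₁) = ln(19.1/16.6)/ln(35.0/10.0) = 0.14029/1.25276 = 0.1120
Extrapolate from 35.0 m to 197.0 m: V₃ = 19.1 × (197.0/35.0)^0.1120 = 19.1 × 1.2135 = 23.1773 knots

23.2 knots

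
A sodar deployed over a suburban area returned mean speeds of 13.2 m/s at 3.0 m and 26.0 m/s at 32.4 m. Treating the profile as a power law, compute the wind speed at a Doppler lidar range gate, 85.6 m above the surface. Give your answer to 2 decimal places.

34.29 m/s

First find α: α = ln(V₂/V₁)/ln(z₂/z₁) = ln(26.0/13.2)/ln(32.4/3.0) = 0.67788/2.37955 = 0.2849
Extrapolate from 32.4 m to 85.6 m: V₃ = 26.0 × (85.6/32.4)^0.2849 = 26.0 × 1.3189 = 34.2903 m/s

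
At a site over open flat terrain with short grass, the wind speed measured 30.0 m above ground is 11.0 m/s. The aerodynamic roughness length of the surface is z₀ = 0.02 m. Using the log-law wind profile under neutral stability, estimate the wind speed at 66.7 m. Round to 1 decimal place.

Log law: V(z) ∝ ln(z/z₀), so V₂/V₁ = ln(z₂/z₀) / ln(z₁/z₀).
ln(66.7/0.02) = 8.1122, ln(30.0/0.02) = 7.3132
V₂ = 11.0 × 8.1122/7.3132 = 11.0 × 1.1093 = 12.2018 m/s

12.2 m/s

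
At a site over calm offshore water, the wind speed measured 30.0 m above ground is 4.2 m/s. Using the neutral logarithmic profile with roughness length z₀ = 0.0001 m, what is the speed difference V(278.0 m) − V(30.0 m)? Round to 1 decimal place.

Log law: V₂ = V₁ · ln(z₂/z₀)/ln(z₁/z₀) = 4.2 × 14.8380/12.6115 = 4.9415 m/s
ΔV = 4.9415 − 4.2 = 0.7415 m/s

0.7 m/s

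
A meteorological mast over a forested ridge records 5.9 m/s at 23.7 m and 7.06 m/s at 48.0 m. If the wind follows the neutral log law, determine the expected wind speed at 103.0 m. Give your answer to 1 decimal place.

Log law: V ∝ ln(z/z₀). From the pair, with r = V₁/V₂ = 0.83569,
ln z₀ = (ln z₁ − r·ln z₂)/(1 − r) = (3.1655 − 0.83569×3.8712)/0.16431 = -0.4240 → z₀ = 0.6544 m
V₃ = V₁ · ln(z₃/z₀)/ln(z₁/z₀) = 5.9 × 5.0587/3.5895 = 8.3150 m/s

8.3 m/s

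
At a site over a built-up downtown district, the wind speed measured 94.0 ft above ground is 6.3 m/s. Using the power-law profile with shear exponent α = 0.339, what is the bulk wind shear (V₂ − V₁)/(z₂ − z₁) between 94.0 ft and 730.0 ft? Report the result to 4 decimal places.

0.0099 m/s/ft

Power law: V₂ = V₁ · (z₂/z₁)^α = 6.3 × (7.7660)^0.339 = 12.6217 m/s
ΔV/Δz = (12.6217 − 6.3)/(730.0 − 94.0) = 6.3217/636.0000 = 0.00994 m/s/ft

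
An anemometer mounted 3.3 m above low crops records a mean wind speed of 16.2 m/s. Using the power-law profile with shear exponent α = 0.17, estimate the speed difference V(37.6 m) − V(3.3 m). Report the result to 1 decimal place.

8.3 m/s

Power law: V₂ = V₁ · (z₂/z₁)^α = 16.2 × (11.3939)^0.17 = 24.4991 m/s
ΔV = 24.4991 − 16.2 = 8.2991 m/s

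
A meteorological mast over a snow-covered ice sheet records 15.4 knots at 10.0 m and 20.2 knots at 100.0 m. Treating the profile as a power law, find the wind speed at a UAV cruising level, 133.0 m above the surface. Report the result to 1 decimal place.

20.9 knots

First find α: α = ln(V₂/V₁)/ln(z₂/z₁) = ln(20.2/15.4)/ln(100.0/10.0) = 0.27132/2.30259 = 0.1178
Extrapolate from 100.0 m to 133.0 m: V₃ = 20.2 × (133.0/100.0)^0.1178 = 20.2 × 1.0342 = 20.8903 knots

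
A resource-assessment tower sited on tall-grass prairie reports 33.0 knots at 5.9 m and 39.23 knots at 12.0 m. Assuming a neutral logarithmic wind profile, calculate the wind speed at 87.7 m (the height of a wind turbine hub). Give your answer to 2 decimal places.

56.68 knots

Log law: V ∝ ln(z/z₀). From the pair, with r = V₁/V₂ = 0.84119,
ln z₀ = (ln z₁ − r·ln z₂)/(1 − r) = (1.7750 − 0.84119×2.4849)/0.15881 = -1.9856 → z₀ = 0.1373 m
V₃ = V₁ · ln(z₃/z₀)/ln(z₁/z₀) = 33.0 × 6.4596/3.7606 = 56.6840 knots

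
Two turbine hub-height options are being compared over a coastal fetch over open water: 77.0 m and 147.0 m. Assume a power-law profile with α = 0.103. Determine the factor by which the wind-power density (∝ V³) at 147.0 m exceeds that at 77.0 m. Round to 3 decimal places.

Speed ratio: V_B/V_A = (z_B/z_A)^α = (147.0/77.0)^0.103 = (1.9091)^0.103 = 1.06887
Power-density ratio: P_B/P_A = (V_B/V_A)³ = (1.06887)³ = 1.22117

1.221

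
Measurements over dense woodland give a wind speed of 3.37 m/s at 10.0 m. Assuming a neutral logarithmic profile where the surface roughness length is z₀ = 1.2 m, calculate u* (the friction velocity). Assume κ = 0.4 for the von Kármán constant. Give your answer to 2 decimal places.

Log law: V(z) = (u*/κ) · ln(z/z₀) ⇒ u* = κ · V / ln(z/z₀)
u* = 0.4 × 3.37 / ln(10.0/1.2) = 0.4 × 3.37 / 2.1203
   = 1.3480 / 2.1203 = 0.6358 m/s

u* ≈ 0.64 m/s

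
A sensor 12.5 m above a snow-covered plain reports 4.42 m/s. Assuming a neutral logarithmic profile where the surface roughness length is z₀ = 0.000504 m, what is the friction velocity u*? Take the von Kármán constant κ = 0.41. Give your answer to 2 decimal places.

u* ≈ 0.18 m/s

Log law: V(z) = (u*/κ) · ln(z/z₀) ⇒ u* = κ · V / ln(z/z₀)
u* = 0.41 × 4.42 / ln(12.5/0.000504) = 0.41 × 4.42 / 10.1187
   = 1.8122 / 10.1187 = 0.1791 m/s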